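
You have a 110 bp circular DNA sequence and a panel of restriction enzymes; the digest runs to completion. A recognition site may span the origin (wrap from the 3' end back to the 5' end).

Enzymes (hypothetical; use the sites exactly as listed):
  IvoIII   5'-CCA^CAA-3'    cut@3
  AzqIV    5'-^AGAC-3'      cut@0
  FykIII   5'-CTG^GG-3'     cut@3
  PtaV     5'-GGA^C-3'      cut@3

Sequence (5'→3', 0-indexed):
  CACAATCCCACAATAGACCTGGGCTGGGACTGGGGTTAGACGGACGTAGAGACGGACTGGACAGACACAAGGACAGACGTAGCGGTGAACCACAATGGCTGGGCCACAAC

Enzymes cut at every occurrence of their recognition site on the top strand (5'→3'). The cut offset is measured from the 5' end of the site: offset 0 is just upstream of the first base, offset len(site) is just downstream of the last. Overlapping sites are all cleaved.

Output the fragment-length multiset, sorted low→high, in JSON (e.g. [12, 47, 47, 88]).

[1,1,3,3,4,5,5,5,5,5,6,7,7,7,8,9,11,18]

Site scan:
  IvoIII CCACAA/3: at [7, 89, 103, 109] ⇒ [2, 10, 92, 106]
  AzqIV AGAC/0: at [14, 37, 49, 62, 74] ⇒ [14, 37, 49, 62, 74]
  FykIII CTGGG/3: at [18, 23, 29, 98] ⇒ [21, 26, 32, 101]
  PtaV GGAC/3: at [26, 41, 53, 58, 70] ⇒ [29, 44, 56, 61, 73]

All cut coordinates (distinct, sorted): [2, 10, 14, 21, 26, 29, 32, 37, 44, 49, 56, 61, 62, 73, 74, 92, 101, 106]

Fragment lengths:
  2→10: 8 bp
  10→14: 4 bp
  14→21: 7 bp
  21→26: 5 bp
  26→29: 3 bp
  29→32: 3 bp
  32→37: 5 bp
  37→44: 7 bp
  44→49: 5 bp
  49→56: 7 bp
  56→61: 5 bp
  61→62: 1 bp
  62→73: 11 bp
  73→74: 1 bp
  74→92: 18 bp
  92→101: 9 bp
  101→106: 5 bp
  106→2 (wrap): 110-106+2 = 6 bp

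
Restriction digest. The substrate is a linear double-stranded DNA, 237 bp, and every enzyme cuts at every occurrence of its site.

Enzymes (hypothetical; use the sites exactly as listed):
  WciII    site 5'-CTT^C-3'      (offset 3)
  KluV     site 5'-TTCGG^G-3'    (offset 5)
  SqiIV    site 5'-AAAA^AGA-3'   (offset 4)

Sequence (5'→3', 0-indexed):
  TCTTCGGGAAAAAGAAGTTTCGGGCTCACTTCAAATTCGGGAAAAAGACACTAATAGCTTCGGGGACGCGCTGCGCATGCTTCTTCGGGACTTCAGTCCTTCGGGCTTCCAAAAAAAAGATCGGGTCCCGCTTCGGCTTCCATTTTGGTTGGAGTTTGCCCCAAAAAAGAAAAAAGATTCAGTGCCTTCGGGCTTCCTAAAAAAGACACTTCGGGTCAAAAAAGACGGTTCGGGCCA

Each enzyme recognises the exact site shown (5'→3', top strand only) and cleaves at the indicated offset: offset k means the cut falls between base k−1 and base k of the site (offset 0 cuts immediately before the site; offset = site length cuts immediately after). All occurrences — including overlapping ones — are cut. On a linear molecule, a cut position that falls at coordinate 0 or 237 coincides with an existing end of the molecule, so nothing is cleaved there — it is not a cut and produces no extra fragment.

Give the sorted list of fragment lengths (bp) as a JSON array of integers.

[3,3,3,3,3,3,3,4,4,4,4,5,5,5,6,7,8,8,8,8,8,9,9,11,11,14,15,16,19,28]

Scan for sites:
  WciII CTTC/3: at [1, 28, 57, 79, 82, 90, 98, 105, 130, 136, 185, 192, 208] ⇒ [4, 31, 60, 82, 85, 93, 101, 108, 133, 139, 188, 195, 211]
  KluV TTCGGG/5: at [2, 18, 35, 58, 83, 99, 186, 209, 228] ⇒ [7, 23, 40, 63, 88, 104, 191, 214, 233]
  SqiIV AAAAAGA/4: at [8, 41, 113, 163, 170, 199, 218] ⇒ [12, 45, 117, 167, 174, 203, 222]

Pooled cuts: [4, 7, 12, 23, 31, 40, 45, 60, 63, 82, 85, 88, 93, 101, 104, 108, 117, 133, 139, 167, 174, 188, 191, 195, 203, 211, 214, 222, 233]

Fragments:
  [0,4): 4 bp
  [4,7): 3 bp
  [7,12): 5 bp
  [12,23): 11 bp
  [23,31): 8 bp
  [31,40): 9 bp
  [40,45): 5 bp
  [45,60): 15 bp
  [60,63): 3 bp
  [63,82): 19 bp
  [82,85): 3 bp
  [85,88): 3 bp
  [88,93): 5 bp
  [93,101): 8 bp
  [101,104): 3 bp
  [104,108): 4 bp
  [108,117): 9 bp
  [117,133): 16 bp
  [133,139): 6 bp
  [139,167): 28 bp
  [167,174): 7 bp
  [174,188): 14 bp
  [188,191): 3 bp
  [191,195): 4 bp
  [195,203): 8 bp
  [203,211): 8 bp
  [211,214): 3 bp
  [214,222): 8 bp
  [222,233): 11 bp
  [233,237): 4 bp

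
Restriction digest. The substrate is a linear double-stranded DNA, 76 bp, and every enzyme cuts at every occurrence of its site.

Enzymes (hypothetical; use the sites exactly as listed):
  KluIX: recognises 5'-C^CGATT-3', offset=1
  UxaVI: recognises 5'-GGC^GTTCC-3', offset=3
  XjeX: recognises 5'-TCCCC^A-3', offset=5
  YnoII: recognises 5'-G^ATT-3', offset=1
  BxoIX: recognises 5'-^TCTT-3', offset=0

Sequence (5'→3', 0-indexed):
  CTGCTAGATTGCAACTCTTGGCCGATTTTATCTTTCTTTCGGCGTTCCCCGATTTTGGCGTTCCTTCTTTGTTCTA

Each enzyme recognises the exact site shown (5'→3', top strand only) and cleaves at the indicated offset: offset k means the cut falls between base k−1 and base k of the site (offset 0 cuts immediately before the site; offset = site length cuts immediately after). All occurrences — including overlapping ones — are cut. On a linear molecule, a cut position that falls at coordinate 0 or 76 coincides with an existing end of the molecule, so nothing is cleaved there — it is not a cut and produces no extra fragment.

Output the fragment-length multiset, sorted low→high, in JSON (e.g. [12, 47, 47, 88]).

[2,2,4,6,6,6,7,7,8,8,9,11]

Site scan:
  KluIX (CCGATT, off=1): starts [21, 48] → cuts [22, 49]
  UxaVI (GGCGTTCC, off=3): starts [40, 56] → cuts [43, 59]
  XjeX (TCCCCA, off=5): no sites
  YnoII (GATT, off=1): starts [6, 23, 50] → cuts [7, 24, 51]
  BxoIX (TCTT, off=0): starts [15, 30, 34, 65] → cuts [15, 30, 34, 65]

Pooled cuts: [7, 15, 22, 24, 30, 34, 43, 49, 51, 59, 65]

Fragments:
  [0,7): 7 bp
  [7,15): 8 bp
  [15,22): 7 bp
  [22,24): 2 bp
  [24,30): 6 bp
  [30,34): 4 bp
  [34,43): 9 bp
  [43,49): 6 bp
  [49,51): 2 bp
  [51,59): 8 bp
  [59,65): 6 bp
  [65,76): 11 bp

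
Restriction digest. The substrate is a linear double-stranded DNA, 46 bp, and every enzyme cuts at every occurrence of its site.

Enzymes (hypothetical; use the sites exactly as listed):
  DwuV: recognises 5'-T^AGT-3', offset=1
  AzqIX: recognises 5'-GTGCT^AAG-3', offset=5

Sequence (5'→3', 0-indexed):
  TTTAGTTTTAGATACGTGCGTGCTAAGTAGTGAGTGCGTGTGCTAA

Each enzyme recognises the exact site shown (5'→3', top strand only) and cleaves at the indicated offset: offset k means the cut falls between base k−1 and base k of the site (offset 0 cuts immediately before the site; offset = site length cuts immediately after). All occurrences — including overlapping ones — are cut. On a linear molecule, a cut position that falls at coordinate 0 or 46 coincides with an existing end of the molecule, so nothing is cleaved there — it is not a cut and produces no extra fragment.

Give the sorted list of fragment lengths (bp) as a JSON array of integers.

Per-enzyme occurrences:
  DwuV (TAGT, off=1): starts [2, 27] → cuts [3, 28]
  AzqIX (GTGCTAAG, off=5): starts [19] → cuts [24]

Pooled cuts: [3, 24, 28]

Fragments:
  [0,3): 3 bp
  [3,24): 21 bp
  [24,28): 4 bp
  [28,46): 18 bp

[3,4,18,21]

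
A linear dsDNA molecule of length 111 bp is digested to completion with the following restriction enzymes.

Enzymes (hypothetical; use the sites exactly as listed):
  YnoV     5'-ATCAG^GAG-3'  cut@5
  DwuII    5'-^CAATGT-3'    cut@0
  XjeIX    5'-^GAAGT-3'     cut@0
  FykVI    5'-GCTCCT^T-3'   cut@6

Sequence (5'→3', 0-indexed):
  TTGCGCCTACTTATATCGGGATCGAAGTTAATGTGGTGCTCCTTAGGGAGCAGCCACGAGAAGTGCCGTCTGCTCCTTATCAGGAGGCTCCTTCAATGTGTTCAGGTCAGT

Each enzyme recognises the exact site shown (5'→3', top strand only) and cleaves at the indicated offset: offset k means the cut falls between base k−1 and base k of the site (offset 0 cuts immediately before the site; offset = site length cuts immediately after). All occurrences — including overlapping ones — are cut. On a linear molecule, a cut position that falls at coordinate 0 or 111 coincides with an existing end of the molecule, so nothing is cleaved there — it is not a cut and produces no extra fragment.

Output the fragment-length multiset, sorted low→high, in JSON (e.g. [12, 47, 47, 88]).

Site scan:
  YnoV (ATCAGGAG, off=5): starts [78] → cuts [83]
  DwuII (CAATGT, off=0): starts [93] → cuts [93]
  XjeIX (GAAGT, off=0): starts [23, 59] → cuts [23, 59]
  FykVI (GCTCCTT, off=6): starts [37, 71, 86] → cuts [43, 77, 92]

All cut coordinates (distinct, sorted): [23, 43, 59, 77, 83, 92, 93]

Fragments:
  [0,23): 23 bp
  [23,43): 20 bp
  [43,59): 16 bp
  [59,77): 18 bp
  [77,83): 6 bp
  [83,92): 9 bp
  [92,93): 1 bp
  [93,111): 18 bp

[1,6,9,16,18,18,20,23]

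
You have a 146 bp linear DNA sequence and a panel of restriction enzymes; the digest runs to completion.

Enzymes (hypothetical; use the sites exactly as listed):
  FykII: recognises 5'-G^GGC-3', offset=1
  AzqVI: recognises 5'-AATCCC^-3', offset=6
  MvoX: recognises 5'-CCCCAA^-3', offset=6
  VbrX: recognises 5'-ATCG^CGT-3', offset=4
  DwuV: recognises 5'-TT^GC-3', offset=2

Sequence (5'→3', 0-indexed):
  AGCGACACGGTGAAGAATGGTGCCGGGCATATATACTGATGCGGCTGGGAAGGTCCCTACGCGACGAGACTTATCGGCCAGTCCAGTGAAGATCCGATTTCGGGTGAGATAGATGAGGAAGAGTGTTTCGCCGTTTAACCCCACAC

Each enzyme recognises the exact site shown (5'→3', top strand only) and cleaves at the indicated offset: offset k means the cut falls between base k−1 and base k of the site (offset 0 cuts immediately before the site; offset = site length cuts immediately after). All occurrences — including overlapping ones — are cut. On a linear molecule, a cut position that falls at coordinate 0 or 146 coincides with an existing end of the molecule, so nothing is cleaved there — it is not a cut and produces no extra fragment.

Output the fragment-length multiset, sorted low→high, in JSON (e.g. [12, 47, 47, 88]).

[25,121]

Site scan:
  FykII (GGGC, off=1): starts [24] → cuts [25]
  AzqVI (AATCCC, off=6): no sites
  MvoX (CCCCAA, off=6): no sites
  VbrX (ATCGCGT, off=4): no sites
  DwuV (TTGC, off=2): no sites

All cut coordinates (distinct, sorted): [25]

Fragment lengths:
  [0,25): 25 bp
  [25,146): 121 bp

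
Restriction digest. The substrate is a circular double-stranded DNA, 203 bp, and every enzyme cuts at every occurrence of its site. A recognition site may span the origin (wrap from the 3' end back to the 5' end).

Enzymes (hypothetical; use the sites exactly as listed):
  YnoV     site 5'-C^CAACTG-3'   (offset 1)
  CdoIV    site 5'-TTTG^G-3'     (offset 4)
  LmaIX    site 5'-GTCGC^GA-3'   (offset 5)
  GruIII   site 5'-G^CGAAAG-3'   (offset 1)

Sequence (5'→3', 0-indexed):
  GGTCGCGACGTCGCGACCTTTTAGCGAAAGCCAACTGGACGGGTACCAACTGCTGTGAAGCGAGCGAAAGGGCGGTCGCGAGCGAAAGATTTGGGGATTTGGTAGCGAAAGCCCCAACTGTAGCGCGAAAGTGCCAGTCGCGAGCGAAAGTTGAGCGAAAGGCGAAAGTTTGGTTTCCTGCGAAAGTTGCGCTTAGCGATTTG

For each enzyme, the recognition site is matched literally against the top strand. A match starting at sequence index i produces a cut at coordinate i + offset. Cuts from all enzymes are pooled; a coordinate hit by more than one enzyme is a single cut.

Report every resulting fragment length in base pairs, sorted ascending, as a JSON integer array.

Site scan:
  YnoV CCAACTG/1: at [30, 45, 113] ⇒ [31, 46, 114]
  CdoIV TTTGG/4: at [89, 97, 168, 199] ⇒ [0, 93, 101, 172]
  LmaIX GTCGCGA/5: at [1, 9, 74, 136] ⇒ [6, 14, 79, 141]
  GruIII GCGAAAG/1: at [23, 63, 81, 104, 124, 143, 154, 161, 179] ⇒ [24, 64, 82, 105, 125, 144, 155, 162, 180]

Pooled cuts: [0, 6, 14, 24, 31, 46, 64, 79, 82, 93, 101, 105, 114, 125, 141, 144, 155, 162, 172, 180]

Fragment lengths:
  0→6: 6 bp
  6→14: 8 bp
  14→24: 10 bp
  24→31: 7 bp
  31→46: 15 bp
  46→64: 18 bp
  64→79: 15 bp
  79→82: 3 bp
  82→93: 11 bp
  93→101: 8 bp
  101→105: 4 bp
  105→114: 9 bp
  114→125: 11 bp
  125→141: 16 bp
  141→144: 3 bp
  144→155: 11 bp
  155→162: 7 bp
  162→172: 10 bp
  172→180: 8 bp
  180→0 (wrap): 203-180+0 = 23 bp

[3,3,4,6,7,7,8,8,8,9,10,10,11,11,11,15,15,16,18,23]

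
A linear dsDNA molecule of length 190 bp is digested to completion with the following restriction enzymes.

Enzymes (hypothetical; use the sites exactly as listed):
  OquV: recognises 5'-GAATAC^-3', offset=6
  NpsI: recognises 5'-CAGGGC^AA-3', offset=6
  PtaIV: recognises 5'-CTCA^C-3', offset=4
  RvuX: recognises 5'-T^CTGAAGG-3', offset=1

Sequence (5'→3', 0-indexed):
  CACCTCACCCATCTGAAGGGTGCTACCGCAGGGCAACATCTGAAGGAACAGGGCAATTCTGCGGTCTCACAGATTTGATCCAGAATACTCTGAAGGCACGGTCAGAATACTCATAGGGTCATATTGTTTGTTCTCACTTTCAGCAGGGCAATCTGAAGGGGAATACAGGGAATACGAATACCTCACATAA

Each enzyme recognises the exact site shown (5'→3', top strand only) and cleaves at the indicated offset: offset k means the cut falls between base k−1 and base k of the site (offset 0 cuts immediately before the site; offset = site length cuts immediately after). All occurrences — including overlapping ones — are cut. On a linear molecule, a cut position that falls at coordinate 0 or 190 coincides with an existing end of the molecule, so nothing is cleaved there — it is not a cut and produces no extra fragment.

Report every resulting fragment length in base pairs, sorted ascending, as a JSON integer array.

Site scan:
  OquV (GAATAC, off=6): starts [82, 104, 160, 169, 175] → cuts [88, 110, 166, 175, 181]
  NpsI (CAGGGCAA, off=6): starts [28, 48, 143] → cuts [34, 54, 149]
  PtaIV (CTCAC, off=4): starts [3, 65, 132, 181] → cuts [7, 69, 136, 185]
  RvuX (TCTGAAGG, off=1): starts [11, 38, 88, 151] → cuts [12, 39, 89, 152]

All cut coordinates (distinct, sorted): [7, 12, 34, 39, 54, 69, 88, 89, 110, 136, 149, 152, 166, 175, 181, 185]

Fragments:
  [0,7): 7 bp
  [7,12): 5 bp
  [12,34): 22 bp
  [34,39): 5 bp
  [39,54): 15 bp
  [54,69): 15 bp
  [69,88): 19 bp
  [88,89): 1 bp
  [89,110): 21 bp
  [110,136): 26 bp
  [136,149): 13 bp
  [149,152): 3 bp
  [152,166): 14 bp
  [166,175): 9 bp
  [175,181): 6 bp
  [181,185): 4 bp
  [185,190): 5 bp

[1,3,4,5,5,5,6,7,9,13,14,15,15,19,21,22,26]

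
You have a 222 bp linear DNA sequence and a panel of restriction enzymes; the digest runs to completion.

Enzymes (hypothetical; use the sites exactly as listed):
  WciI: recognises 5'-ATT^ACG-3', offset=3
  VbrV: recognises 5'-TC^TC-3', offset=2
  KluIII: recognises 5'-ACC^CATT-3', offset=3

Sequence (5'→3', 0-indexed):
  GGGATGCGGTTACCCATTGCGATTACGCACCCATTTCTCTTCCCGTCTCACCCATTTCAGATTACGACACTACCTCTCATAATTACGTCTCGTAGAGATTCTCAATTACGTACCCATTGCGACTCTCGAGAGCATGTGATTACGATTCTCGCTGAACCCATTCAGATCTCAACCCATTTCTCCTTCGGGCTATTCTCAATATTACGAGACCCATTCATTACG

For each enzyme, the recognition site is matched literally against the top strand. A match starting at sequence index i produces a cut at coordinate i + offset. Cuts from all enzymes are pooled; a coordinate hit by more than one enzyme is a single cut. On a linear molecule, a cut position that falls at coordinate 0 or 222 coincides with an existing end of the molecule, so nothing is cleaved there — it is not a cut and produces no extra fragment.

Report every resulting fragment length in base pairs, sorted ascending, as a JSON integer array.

Scan for sites:
  WciI (ATTACG, off=3): starts [21, 60, 81, 104, 138, 200, 216] → cuts [24, 63, 84, 107, 141, 203, 219]
  VbrV (TCTC, off=2): starts [35, 45, 74, 87, 99, 123, 146, 166, 178, 193] → cuts [37, 47, 76, 89, 101, 125, 148, 168, 180, 195]
  KluIII (ACCCATT, off=3): starts [11, 28, 49, 111, 155, 171, 208] → cuts [14, 31, 52, 114, 158, 174, 211]

Pooled cuts: [14, 24, 31, 37, 47, 52, 63, 76, 84, 89, 101, 107, 114, 125, 141, 148, 158, 168, 174, 180, 195, 203, 211, 219]

Fragment lengths:
  [0,14): 14 bp
  [14,24): 10 bp
  [24,31): 7 bp
  [31,37): 6 bp
  [37,47): 10 bp
  [47,52): 5 bp
  [52,63): 11 bp
  [63,76): 13 bp
  [76,84): 8 bp
  [84,89): 5 bp
  [89,101): 12 bp
  [101,107): 6 bp
  [107,114): 7 bp
  [114,125): 11 bp
  [125,141): 16 bp
  [141,148): 7 bp
  [148,158): 10 bp
  [158,168): 10 bp
  [168,174): 6 bp
  [174,180): 6 bp
  [180,195): 15 bp
  [195,203): 8 bp
  [203,211): 8 bp
  [211,219): 8 bp
  [219,222): 3 bp

[3,5,5,6,6,6,6,7,7,7,8,8,8,8,10,10,10,10,11,11,12,13,14,15,16]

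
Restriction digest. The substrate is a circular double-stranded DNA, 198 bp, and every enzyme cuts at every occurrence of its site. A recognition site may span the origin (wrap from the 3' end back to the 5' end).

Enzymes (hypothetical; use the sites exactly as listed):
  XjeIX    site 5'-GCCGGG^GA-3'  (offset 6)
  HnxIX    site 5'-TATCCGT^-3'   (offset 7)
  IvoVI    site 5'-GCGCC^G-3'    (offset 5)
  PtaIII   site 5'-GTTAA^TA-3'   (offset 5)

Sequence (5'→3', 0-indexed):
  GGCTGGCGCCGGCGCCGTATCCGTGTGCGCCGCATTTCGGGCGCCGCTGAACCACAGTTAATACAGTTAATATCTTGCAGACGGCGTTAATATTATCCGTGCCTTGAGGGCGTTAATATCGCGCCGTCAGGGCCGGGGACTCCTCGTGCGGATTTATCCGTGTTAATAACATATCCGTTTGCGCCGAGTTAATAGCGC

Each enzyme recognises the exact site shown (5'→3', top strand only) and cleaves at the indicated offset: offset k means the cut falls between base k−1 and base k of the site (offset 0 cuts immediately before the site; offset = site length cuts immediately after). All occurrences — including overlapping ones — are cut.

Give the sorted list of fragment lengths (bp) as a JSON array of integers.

Site scan:
  XjeIX GCCGGGGA/6: at [131] ⇒ [137]
  HnxIX TATCCGT/7: at [17, 93, 154, 171] ⇒ [24, 100, 161, 178]
  IvoVI GCGCCG/5: at [5, 11, 26, 40, 120, 180] ⇒ [10, 16, 31, 45, 125, 185]
  PtaIII GTTAATA/5: at [56, 65, 85, 111, 161, 187] ⇒ [61, 70, 90, 116, 166, 192]

All cut coordinates (distinct, sorted): [10, 16, 24, 31, 45, 61, 70, 90, 100, 116, 125, 137, 161, 166, 178, 185, 192]

Fragments:
  10→16: 6 bp
  16→24: 8 bp
  24→31: 7 bp
  31→45: 14 bp
  45→61: 16 bp
  61→70: 9 bp
  70→90: 20 bp
  90→100: 10 bp
  100→116: 16 bp
  116→125: 9 bp
  125→137: 12 bp
  137→161: 24 bp
  161→166: 5 bp
  166→178: 12 bp
  178→185: 7 bp
  185→192: 7 bp
  192→10 (wrap): 198-192+10 = 16 bp

[5,6,7,7,7,8,9,9,10,12,12,14,16,16,16,20,24]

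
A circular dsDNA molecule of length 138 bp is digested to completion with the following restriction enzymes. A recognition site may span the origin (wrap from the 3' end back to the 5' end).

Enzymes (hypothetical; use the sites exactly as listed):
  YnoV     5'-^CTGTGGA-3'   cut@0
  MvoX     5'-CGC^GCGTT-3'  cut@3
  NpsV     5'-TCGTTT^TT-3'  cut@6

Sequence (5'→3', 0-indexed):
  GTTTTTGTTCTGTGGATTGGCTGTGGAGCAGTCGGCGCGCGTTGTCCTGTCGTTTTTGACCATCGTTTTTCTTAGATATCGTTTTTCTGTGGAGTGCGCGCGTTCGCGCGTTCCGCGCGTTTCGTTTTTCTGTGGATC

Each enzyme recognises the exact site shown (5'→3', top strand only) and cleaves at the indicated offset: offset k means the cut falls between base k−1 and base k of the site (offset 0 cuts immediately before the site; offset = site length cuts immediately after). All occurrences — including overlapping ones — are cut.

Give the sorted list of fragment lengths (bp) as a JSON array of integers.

Site scan:
  YnoV CTGTGGA/0: at [9, 20, 86, 129] ⇒ [9, 20, 86, 129]
  MvoX CGCGCGTT/3: at [35, 96, 104, 113] ⇒ [38, 99, 107, 116]
  NpsV TCGTTTTT/6: at [49, 62, 78, 121, 136] ⇒ [4, 55, 68, 84, 127]

Pooled cuts: [4, 9, 20, 38, 55, 68, 84, 86, 99, 107, 116, 127, 129]

Fragment lengths:
  4→9: 5 bp
  9→20: 11 bp
  20→38: 18 bp
  38→55: 17 bp
  55→68: 13 bp
  68→84: 16 bp
  84→86: 2 bp
  86→99: 13 bp
  99→107: 8 bp
  107→116: 9 bp
  116→127: 11 bp
  127→129: 2 bp
  129→4 (wrap): 138-129+4 = 13 bp

[2,2,5,8,9,11,11,13,13,13,16,17,18]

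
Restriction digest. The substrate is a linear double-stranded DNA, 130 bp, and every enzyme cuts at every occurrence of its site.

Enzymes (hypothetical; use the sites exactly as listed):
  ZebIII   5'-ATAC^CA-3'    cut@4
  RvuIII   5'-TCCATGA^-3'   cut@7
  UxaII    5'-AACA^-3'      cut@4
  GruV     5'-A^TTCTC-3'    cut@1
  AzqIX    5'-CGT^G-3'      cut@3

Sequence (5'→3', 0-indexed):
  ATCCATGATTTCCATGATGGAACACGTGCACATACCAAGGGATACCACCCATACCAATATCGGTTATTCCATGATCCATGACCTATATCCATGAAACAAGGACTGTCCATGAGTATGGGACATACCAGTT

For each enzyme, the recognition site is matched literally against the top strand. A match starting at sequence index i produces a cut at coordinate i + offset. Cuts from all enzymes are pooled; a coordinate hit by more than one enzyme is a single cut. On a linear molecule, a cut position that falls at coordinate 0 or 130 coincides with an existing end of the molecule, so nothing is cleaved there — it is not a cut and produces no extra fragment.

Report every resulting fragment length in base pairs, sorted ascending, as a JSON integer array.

[3,4,5,7,7,8,8,9,9,10,13,13,14,20]

Scan for sites:
  ZebIII (ATACCA, off=4): starts [31, 41, 50, 121] → cuts [35, 45, 54, 125]
  RvuIII (TCCATGA, off=7): starts [1, 10, 67, 74, 87, 105] → cuts [8, 17, 74, 81, 94, 112]
  UxaII (AACA, off=4): starts [20, 94] → cuts [24, 98]
  GruV (ATTCTC, off=1): no sites
  AzqIX (CGTG, off=3): starts [24] → cuts [27]

Pooled cuts: [8, 17, 24, 27, 35, 45, 54, 74, 81, 94, 98, 112, 125]

Fragments:
  [0,8): 8 bp
  [8,17): 9 bp
  [17,24): 7 bp
  [24,27): 3 bp
  [27,35): 8 bp
  [35,45): 10 bp
  [45,54): 9 bp
  [54,74): 20 bp
  [74,81): 7 bp
  [81,94): 13 bp
  [94,98): 4 bp
  [98,112): 14 bp
  [112,125): 13 bp
  [125,130): 5 bp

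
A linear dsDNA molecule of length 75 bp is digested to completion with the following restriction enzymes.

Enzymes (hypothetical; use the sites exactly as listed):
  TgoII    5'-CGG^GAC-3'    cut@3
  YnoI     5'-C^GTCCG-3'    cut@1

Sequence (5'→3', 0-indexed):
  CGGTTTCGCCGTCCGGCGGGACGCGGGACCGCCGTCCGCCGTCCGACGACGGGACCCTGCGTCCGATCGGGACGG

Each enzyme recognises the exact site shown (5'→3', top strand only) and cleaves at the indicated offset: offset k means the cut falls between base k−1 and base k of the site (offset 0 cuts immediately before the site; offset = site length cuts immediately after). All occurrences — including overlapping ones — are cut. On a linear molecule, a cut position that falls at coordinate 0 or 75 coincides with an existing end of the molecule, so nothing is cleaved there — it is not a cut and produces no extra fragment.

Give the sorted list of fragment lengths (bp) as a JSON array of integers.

[5,7,7,7,8,9,10,10,12]

Per-enzyme occurrences:
  TgoII (CGGGAC, off=3): starts [16, 23, 49, 67] → cuts [19, 26, 52, 70]
  YnoI (CGTCCG, off=1): starts [9, 32, 39, 59] → cuts [10, 33, 40, 60]

Pooled cuts: [10, 19, 26, 33, 40, 52, 60, 70]

Fragments:
  [0,10): 10 bp
  [10,19): 9 bp
  [19,26): 7 bp
  [26,33): 7 bp
  [33,40): 7 bp
  [40,52): 12 bp
  [52,60): 8 bp
  [60,70): 10 bp
  [70,75): 5 bp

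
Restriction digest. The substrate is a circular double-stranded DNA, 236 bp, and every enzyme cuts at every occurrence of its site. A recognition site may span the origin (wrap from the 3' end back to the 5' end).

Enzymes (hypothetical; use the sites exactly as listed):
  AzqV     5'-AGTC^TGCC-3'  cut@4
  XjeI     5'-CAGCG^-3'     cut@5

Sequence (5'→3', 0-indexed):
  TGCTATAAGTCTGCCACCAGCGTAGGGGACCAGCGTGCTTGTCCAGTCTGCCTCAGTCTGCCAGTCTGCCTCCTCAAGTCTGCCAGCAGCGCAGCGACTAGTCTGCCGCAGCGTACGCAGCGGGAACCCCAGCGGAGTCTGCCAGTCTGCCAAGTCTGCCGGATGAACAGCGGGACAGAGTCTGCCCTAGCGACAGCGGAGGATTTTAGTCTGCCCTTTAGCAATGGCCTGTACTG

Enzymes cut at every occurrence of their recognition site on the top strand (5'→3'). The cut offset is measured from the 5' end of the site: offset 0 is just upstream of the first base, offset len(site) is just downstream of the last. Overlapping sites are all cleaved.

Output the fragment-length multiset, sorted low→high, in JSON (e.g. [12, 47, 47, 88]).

Scan for sites:
  AzqV AGTCTGCC/4: at [7, 44, 54, 62, 76, 99, 135, 143, 152, 178, 207] ⇒ [11, 48, 58, 66, 80, 103, 139, 147, 156, 182, 211]
  XjeI CAGCG/5: at [17, 30, 86, 91, 108, 117, 129, 167, 193] ⇒ [22, 35, 91, 96, 113, 122, 134, 172, 198]

Pooled cuts: [11, 22, 35, 48, 58, 66, 80, 91, 96, 103, 113, 122, 134, 139, 147, 156, 172, 182, 198, 211]

Fragments:
  11→22: 11 bp
  22→35: 13 bp
  35→48: 13 bp
  48→58: 10 bp
  58→66: 8 bp
  66→80: 14 bp
  80→91: 11 bp
  91→96: 5 bp
  96→103: 7 bp
  103→113: 10 bp
  113→122: 9 bp
  122→134: 12 bp
  134→139: 5 bp
  139→147: 8 bp
  147→156: 9 bp
  156→172: 16 bp
  172→182: 10 bp
  182→198: 16 bp
  198→211: 13 bp
  211→11 (wrap): 236-211+11 = 36 bp

[5,5,7,8,8,9,9,10,10,10,11,11,12,13,13,13,14,16,16,36]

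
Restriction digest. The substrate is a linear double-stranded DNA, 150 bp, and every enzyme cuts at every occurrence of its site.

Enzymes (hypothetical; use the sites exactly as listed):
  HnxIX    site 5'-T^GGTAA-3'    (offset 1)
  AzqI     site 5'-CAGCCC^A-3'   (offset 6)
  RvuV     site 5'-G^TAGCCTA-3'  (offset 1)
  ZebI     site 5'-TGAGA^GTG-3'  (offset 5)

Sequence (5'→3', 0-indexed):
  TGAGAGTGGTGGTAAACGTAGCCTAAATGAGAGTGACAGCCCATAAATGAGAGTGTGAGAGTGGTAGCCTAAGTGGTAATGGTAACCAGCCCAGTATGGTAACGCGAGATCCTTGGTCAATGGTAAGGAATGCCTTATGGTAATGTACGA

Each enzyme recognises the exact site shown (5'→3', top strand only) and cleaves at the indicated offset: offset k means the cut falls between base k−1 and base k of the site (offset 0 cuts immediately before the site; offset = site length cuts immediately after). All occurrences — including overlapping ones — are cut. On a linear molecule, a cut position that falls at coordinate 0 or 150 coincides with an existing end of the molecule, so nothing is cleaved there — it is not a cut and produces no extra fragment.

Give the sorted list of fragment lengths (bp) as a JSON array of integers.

Per-enzyme occurrences:
  HnxIX (TGGTAA, off=1): starts [9, 73, 79, 96, 120, 137] → cuts [10, 74, 80, 97, 121, 138]
  AzqI (CAGCCCA, off=6): starts [36, 86] → cuts [42, 92]
  RvuV (GTAGCCTA, off=1): starts [17, 63] → cuts [18, 64]
  ZebI (TGAGAGTG, off=5): starts [0, 27, 47, 55] → cuts [5, 32, 52, 60]

Pooled cuts: [5, 10, 18, 32, 42, 52, 60, 64, 74, 80, 92, 97, 121, 138]

Fragment lengths:
  [0,5): 5 bp
  [5,10): 5 bp
  [10,18): 8 bp
  [18,32): 14 bp
  [32,42): 10 bp
  [42,52): 10 bp
  [52,60): 8 bp
  [60,64): 4 bp
  [64,74): 10 bp
  [74,80): 6 bp
  [80,92): 12 bp
  [92,97): 5 bp
  [97,121): 24 bp
  [121,138): 17 bp
  [138,150): 12 bp

[4,5,5,5,6,8,8,10,10,10,12,12,14,17,24]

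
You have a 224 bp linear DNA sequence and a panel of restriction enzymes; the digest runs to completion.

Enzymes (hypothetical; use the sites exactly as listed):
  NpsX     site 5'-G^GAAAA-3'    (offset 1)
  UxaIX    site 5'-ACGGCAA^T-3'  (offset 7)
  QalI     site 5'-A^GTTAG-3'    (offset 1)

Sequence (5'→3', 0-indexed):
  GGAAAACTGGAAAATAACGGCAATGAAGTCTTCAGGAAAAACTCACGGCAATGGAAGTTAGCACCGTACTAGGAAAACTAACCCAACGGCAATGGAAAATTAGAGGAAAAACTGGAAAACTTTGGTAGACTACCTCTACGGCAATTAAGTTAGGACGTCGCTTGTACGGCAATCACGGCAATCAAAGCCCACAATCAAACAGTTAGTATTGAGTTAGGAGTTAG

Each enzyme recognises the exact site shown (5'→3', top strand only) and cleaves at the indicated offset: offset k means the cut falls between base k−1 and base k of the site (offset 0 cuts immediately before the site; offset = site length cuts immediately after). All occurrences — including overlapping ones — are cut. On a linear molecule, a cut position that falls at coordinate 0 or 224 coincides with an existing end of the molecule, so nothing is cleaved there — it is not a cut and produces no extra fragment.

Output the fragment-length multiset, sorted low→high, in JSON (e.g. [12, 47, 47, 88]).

[1,2,4,5,5,7,8,9,9,11,11,12,14,16,16,20,20,24,30]

Per-enzyme occurrences:
  NpsX (GGAAAA, off=1): starts [0, 8, 34, 71, 93, 104, 113] → cuts [1, 9, 35, 72, 94, 105, 114]
  UxaIX (ACGGCAAT, off=7): starts [16, 44, 85, 137, 165, 174] → cuts [23, 51, 92, 144, 172, 181]
  QalI (AGTTAG, off=1): starts [55, 147, 200, 211, 218] → cuts [56, 148, 201, 212, 219]

Pooled cuts: [1, 9, 23, 35, 51, 56, 72, 92, 94, 105, 114, 144, 148, 172, 181, 201, 212, 219]

Fragments:
  [0,1): 1 bp
  [1,9): 8 bp
  [9,23): 14 bp
  [23,35): 12 bp
  [35,51): 16 bp
  [51,56): 5 bp
  [56,72): 16 bp
  [72,92): 20 bp
  [92,94): 2 bp
  [94,105): 11 bp
  [105,114): 9 bp
  [114,144): 30 bp
  [144,148): 4 bp
  [148,172): 24 bp
  [172,181): 9 bp
  [181,201): 20 bp
  [201,212): 11 bp
  [212,219): 7 bp
  [219,224): 5 bp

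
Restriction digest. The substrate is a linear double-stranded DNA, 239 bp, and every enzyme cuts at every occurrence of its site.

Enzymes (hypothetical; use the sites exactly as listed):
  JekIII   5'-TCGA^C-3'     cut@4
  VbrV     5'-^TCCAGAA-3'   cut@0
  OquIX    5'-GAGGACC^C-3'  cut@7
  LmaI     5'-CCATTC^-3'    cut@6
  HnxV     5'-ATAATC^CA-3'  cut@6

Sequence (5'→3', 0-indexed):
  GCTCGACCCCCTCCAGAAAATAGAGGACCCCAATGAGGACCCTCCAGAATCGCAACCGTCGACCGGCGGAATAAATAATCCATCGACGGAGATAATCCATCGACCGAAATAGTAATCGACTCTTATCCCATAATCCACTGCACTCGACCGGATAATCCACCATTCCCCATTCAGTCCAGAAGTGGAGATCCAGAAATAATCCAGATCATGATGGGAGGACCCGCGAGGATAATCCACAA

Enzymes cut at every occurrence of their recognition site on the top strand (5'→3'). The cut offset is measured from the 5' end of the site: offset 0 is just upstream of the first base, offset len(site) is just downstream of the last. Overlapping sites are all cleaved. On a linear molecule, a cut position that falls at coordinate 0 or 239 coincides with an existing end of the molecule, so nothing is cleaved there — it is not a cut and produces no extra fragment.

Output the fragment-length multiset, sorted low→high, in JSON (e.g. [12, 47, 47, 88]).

Per-enzyme occurrences:
  JekIII (TCGAC, off=4): starts [2, 58, 82, 99, 115, 143] → cuts [6, 62, 86, 103, 119, 147]
  VbrV (TCCAGAA, off=0): starts [11, 42, 174, 188] → cuts [11, 42, 174, 188]
  OquIX (GAGGACCC, off=7): starts [22, 34, 214] → cuts [29, 41, 221]
  LmaI (CCATTC, off=6): starts [159, 166] → cuts [165, 172]
  HnxV (ATAATCCA, off=6): starts [74, 91, 129, 151, 195, 228] → cuts [80, 97, 135, 157, 201, 234]

All cut coordinates (distinct, sorted): [6, 11, 29, 41, 42, 62, 80, 86, 97, 103, 119, 135, 147, 157, 165, 172, 174, 188, 201, 221, 234]

Fragments:
  [0,6): 6 bp
  [6,11): 5 bp
  [11,29): 18 bp
  [29,41): 12 bp
  [41,42): 1 bp
  [42,62): 20 bp
  [62,80): 18 bp
  [80,86): 6 bp
  [86,97): 11 bp
  [97,103): 6 bp
  [103,119): 16 bp
  [119,135): 16 bp
  [135,147): 12 bp
  [147,157): 10 bp
  [157,165): 8 bp
  [165,172): 7 bp
  [172,174): 2 bp
  [174,188): 14 bp
  [188,201): 13 bp
  [201,221): 20 bp
  [221,234): 13 bp
  [234,239): 5 bp

[1,2,5,5,6,6,6,7,8,10,11,12,12,13,13,14,16,16,18,18,20,20]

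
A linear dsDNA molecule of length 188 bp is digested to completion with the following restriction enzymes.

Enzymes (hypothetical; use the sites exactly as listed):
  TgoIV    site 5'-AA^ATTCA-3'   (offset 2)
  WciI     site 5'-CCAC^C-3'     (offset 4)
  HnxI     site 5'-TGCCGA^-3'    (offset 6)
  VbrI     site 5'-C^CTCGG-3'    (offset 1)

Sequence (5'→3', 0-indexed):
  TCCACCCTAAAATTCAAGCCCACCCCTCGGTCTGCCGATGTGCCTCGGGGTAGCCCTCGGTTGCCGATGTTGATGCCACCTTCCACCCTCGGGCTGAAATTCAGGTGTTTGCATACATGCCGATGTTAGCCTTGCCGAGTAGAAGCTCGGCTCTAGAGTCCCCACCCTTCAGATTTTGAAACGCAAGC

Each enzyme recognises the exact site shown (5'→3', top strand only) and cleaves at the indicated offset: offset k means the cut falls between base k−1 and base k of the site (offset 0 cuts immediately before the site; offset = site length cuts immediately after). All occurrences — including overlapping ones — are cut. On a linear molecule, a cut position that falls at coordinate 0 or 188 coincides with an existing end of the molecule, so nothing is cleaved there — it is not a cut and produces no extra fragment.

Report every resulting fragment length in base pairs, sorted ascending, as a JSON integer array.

[1,2,5,5,6,7,11,12,12,12,12,13,15,23,25,27]

Scan for sites:
  TgoIV (AAATTCA, off=2): starts [9, 96] → cuts [11, 98]
  WciI (CCACC, off=4): starts [1, 19, 75, 82, 161] → cuts [5, 23, 79, 86, 165]
  HnxI (TGCCGA, off=6): starts [32, 61, 117, 132] → cuts [38, 67, 123, 138]
  VbrI (CCTCGG, off=1): starts [24, 42, 54, 86] → cuts [25, 43, 55, 87]

Pooled cuts: [5, 11, 23, 25, 38, 43, 55, 67, 79, 86, 87, 98, 123, 138, 165]

Fragments:
  [0,5): 5 bp
  [5,11): 6 bp
  [11,23): 12 bp
  [23,25): 2 bp
  [25,38): 13 bp
  [38,43): 5 bp
  [43,55): 12 bp
  [55,67): 12 bp
  [67,79): 12 bp
  [79,86): 7 bp
  [86,87): 1 bp
  [87,98): 11 bp
  [98,123): 25 bp
  [123,138): 15 bp
  [138,165): 27 bp
  [165,188): 23 bp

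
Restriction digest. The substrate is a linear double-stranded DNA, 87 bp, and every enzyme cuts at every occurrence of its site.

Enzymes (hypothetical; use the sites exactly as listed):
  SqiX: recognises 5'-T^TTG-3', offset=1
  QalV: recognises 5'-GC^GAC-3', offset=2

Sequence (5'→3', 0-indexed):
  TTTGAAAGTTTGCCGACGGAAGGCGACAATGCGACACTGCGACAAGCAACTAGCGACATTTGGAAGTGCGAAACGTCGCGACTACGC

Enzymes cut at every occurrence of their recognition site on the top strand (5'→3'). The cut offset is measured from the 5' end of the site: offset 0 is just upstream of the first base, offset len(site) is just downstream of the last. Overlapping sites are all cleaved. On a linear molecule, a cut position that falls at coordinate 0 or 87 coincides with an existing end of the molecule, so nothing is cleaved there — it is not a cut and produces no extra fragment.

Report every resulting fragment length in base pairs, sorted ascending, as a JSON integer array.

[1,5,8,8,8,8,14,15,20]

Site scan:
  SqiX TTTG/1: at [0, 8, 58] ⇒ [1, 9, 59]
  QalV GCGAC/2: at [22, 30, 38, 52, 77] ⇒ [24, 32, 40, 54, 79]

All cut coordinates (distinct, sorted): [1, 9, 24, 32, 40, 54, 59, 79]

Fragment lengths:
  [0,1): 1 bp
  [1,9): 8 bp
  [9,24): 15 bp
  [24,32): 8 bp
  [32,40): 8 bp
  [40,54): 14 bp
  [54,59): 5 bp
  [59,79): 20 bp
  [79,87): 8 bp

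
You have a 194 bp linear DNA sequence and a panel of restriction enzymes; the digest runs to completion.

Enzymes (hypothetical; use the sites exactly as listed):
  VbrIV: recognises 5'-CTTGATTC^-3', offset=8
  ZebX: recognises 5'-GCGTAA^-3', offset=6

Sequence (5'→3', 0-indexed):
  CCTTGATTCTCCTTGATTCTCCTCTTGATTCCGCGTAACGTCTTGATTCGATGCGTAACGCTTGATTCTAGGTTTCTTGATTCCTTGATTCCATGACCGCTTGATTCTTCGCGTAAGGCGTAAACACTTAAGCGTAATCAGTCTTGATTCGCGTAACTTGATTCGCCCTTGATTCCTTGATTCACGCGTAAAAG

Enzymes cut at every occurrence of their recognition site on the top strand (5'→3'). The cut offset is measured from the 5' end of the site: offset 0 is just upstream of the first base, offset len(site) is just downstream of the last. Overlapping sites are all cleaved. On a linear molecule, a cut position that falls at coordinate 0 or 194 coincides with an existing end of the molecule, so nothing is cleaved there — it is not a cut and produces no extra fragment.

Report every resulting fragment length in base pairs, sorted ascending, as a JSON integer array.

Site scan:
  VbrIV CTTGATTC/8: at [1, 11, 23, 41, 60, 75, 83, 99, 142, 156, 167, 175] ⇒ [9, 19, 31, 49, 68, 83, 91, 107, 150, 164, 175, 183]
  ZebX GCGTAA/6: at [32, 52, 110, 117, 131, 150, 185] ⇒ [38, 58, 116, 123, 137, 156, 191]

All cut coordinates (distinct, sorted): [9, 19, 31, 38, 49, 58, 68, 83, 91, 107, 116, 123, 137, 150, 156, 164, 175, 183, 191]

Fragments:
  [0,9): 9 bp
  [9,19): 10 bp
  [19,31): 12 bp
  [31,38): 7 bp
  [38,49): 11 bp
  [49,58): 9 bp
  [58,68): 10 bp
  [68,83): 15 bp
  [83,91): 8 bp
  [91,107): 16 bp
  [107,116): 9 bp
  [116,123): 7 bp
  [123,137): 14 bp
  [137,150): 13 bp
  [150,156): 6 bp
  [156,164): 8 bp
  [164,175): 11 bp
  [175,183): 8 bp
  [183,191): 8 bp
  [191,194): 3 bp

[3,6,7,7,8,8,8,8,9,9,9,10,10,11,11,12,13,14,15,16]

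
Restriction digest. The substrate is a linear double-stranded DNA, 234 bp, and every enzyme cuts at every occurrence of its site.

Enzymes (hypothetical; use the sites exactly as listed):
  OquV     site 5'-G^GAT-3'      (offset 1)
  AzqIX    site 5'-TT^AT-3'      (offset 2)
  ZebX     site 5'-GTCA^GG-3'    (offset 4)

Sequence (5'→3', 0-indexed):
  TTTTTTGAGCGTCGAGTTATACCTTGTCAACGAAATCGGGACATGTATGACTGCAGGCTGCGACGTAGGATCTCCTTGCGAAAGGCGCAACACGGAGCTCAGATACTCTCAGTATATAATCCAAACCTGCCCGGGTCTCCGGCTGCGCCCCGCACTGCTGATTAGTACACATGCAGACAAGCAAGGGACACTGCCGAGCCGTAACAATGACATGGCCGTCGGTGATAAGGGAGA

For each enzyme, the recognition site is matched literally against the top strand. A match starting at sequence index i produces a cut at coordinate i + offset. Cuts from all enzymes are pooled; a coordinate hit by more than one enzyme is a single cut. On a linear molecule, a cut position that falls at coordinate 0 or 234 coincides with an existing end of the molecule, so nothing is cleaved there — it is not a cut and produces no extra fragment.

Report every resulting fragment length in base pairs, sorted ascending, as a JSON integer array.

Site scan:
  OquV (GGAT, off=1): starts [67] → cuts [68]
  AzqIX (TTAT, off=2): starts [16] → cuts [18]
  ZebX (GTCAGG, off=4): no sites

All cut coordinates (distinct, sorted): [18, 68]

Fragment lengths:
  [0,18): 18 bp
  [18,68): 50 bp
  [68,234): 166 bp

[18,50,166]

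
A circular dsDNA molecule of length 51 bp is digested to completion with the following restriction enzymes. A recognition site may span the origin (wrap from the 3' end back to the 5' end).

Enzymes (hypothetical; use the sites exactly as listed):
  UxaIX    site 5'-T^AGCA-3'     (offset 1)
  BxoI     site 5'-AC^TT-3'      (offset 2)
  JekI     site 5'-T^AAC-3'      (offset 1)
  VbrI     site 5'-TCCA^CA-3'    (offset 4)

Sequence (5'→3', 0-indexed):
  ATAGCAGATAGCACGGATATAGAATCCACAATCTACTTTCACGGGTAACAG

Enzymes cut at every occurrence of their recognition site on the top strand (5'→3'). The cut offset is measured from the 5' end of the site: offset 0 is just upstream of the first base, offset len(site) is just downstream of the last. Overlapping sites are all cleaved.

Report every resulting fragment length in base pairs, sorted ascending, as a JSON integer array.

[7,7,8,10,19]

Per-enzyme occurrences:
  UxaIX (TAGCA, off=1): starts [1, 8] → cuts [2, 9]
  BxoI (ACTT, off=2): starts [34] → cuts [36]
  JekI (TAAC, off=1): starts [45] → cuts [46]
  VbrI (TCCACA, off=4): starts [24] → cuts [28]

Pooled cuts: [2, 9, 28, 36, 46]

Fragment lengths:
  2→9: 7 bp
  9→28: 19 bp
  28→36: 8 bp
  36→46: 10 bp
  46→2 (wrap): 51-46+2 = 7 bp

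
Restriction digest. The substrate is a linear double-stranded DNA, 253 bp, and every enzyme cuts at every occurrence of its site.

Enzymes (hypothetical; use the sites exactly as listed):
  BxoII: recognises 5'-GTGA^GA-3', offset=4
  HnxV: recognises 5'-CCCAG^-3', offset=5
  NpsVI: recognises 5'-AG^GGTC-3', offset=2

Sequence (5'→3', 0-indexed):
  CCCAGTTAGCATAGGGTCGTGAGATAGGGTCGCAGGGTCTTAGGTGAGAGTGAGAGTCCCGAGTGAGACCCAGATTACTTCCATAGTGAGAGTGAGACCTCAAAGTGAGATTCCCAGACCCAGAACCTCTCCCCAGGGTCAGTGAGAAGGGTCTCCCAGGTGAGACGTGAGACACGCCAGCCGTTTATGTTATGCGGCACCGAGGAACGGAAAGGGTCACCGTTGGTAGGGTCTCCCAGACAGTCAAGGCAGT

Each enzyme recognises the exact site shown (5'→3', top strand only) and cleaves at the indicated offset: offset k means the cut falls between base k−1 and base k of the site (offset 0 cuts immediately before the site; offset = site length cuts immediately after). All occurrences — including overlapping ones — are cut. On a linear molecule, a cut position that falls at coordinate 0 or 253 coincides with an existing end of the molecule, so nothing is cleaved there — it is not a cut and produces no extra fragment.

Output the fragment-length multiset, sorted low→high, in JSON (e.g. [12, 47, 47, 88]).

Scan for sites:
  BxoII (GTGAGA, off=4): starts [18, 43, 49, 62, 85, 91, 104, 141, 159, 166] → cuts [22, 47, 53, 66, 89, 95, 108, 145, 163, 170]
  HnxV (CCCAG, off=5): starts [0, 68, 112, 118, 131, 154, 234] → cuts [5, 73, 117, 123, 136, 159, 239]
  NpsVI (AGGGTC, off=2): starts [12, 25, 33, 134, 147, 212, 227] → cuts [14, 27, 35, 136, 149, 214, 229]

All cut coordinates (distinct, sorted): [5, 14, 22, 27, 35, 47, 53, 66, 73, 89, 95, 108, 117, 123, 136, 145, 149, 159, 163, 170, 214, 229, 239]

Fragments:
  [0,5): 5 bp
  [5,14): 9 bp
  [14,22): 8 bp
  [22,27): 5 bp
  [27,35): 8 bp
  [35,47): 12 bp
  [47,53): 6 bp
  [53,66): 13 bp
  [66,73): 7 bp
  [73,89): 16 bp
  [89,95): 6 bp
  [95,108): 13 bp
  [108,117): 9 bp
  [117,123): 6 bp
  [123,136): 13 bp
  [136,145): 9 bp
  [145,149): 4 bp
  [149,159): 10 bp
  [159,163): 4 bp
  [163,170): 7 bp
  [170,214): 44 bp
  [214,229): 15 bp
  [229,239): 10 bp
  [239,253): 14 bp

[4,4,5,5,6,6,6,7,7,8,8,9,9,9,10,10,12,13,13,13,14,15,16,44]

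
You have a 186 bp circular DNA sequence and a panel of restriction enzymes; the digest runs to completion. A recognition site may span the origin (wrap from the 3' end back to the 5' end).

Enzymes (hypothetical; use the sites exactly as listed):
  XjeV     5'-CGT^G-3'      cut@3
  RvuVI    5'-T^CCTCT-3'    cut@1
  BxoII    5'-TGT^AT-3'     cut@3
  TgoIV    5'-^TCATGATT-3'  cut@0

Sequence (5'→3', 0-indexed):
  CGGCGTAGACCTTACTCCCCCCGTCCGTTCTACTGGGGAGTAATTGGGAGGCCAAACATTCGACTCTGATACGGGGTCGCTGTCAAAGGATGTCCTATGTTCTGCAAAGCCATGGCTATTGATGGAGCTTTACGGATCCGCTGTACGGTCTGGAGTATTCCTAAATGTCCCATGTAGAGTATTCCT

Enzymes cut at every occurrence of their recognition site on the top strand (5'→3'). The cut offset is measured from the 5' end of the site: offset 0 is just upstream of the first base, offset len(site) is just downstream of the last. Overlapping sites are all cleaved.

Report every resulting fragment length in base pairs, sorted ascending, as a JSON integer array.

Site scan:
  XjeV (CGTG, off=3): no sites
  RvuVI (TCCTCT, off=1): no sites
  BxoII (TGTAT, off=3): no sites
  TgoIV (TCATGATT, off=0): no sites

All cut coordinates (distinct, sorted): ∅

Fragment lengths:
  no cuts → one circular fragment of 186 bp

[186]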